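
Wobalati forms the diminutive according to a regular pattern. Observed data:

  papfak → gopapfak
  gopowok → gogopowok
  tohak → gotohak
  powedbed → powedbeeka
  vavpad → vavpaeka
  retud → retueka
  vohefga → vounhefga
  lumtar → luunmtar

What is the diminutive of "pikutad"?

"pikutad" ends in -d. The stems ending in -d (powedbed → powedbeeka, vavpad → vavpaeka, retud → retueka) drop the final letter and add -eka.
So pikutad → pikutaeka.

pikutaeka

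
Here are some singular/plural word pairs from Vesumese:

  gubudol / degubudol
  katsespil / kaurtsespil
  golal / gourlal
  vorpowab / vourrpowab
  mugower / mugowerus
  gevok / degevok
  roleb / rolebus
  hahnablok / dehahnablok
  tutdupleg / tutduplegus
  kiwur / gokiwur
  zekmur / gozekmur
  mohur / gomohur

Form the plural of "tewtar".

mugower and zekmur both end in -r yet inflect differently (mugowerus, gozekmur), so the final letter is not what conditions the rule; the last vowel is.
"tewtar" has last vowel 'a'. The stems whose last vowel is 'a' (golal → gourlal, vorpowab → vourrpowab) insert -ur- after the first vowel.
So tewtar → teurwtar.

teurwtar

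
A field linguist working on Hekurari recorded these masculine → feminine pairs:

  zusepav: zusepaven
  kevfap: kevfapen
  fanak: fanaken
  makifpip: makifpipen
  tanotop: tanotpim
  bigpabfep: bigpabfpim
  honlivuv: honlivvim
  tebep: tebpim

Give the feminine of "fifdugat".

"fifdugat" has last vowel 'a'. The stems whose last vowel is 'a' (zusepav → zusepaven, kevfap → kevfapen, fanak → fanaken) add -en.
So fifdugat → fifdugaten.

fifdugaten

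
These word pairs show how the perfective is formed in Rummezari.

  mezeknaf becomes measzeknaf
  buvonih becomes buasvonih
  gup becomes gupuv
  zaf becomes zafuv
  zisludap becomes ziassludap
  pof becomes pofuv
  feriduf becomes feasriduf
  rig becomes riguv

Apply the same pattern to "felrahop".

feaslrahop

zaf and feriduf both end in -f yet inflect differently (zafuv, feasriduf), so the final letter is not what conditions the rule; the number of vowels is.
"felrahop" has 3 vowels. The stems with 3 vowels (feriduf → feasriduf, mezeknaf → measzeknaf, buvonih → buasvonih) insert -as- after the first vowel.
The other pattern: stems with 1 vowel add -uv.
So felrahop → feaslrahop.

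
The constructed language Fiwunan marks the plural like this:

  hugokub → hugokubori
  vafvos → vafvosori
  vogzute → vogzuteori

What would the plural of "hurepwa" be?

Every pair shown (hugokub → hugokubori, vafvos → vafvosori, vogzute → vogzuteori) follows the same rule: add -ori.
So hurepwa → hurepwaori.

hurepwaori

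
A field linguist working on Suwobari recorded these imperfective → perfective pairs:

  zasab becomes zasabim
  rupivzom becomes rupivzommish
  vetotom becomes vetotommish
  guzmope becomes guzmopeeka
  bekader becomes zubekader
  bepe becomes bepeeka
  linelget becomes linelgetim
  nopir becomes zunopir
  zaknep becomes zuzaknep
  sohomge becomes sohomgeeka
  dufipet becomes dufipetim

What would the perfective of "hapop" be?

dufipet and guzmope both have last vowel 'e' yet inflect differently (dufipetim, guzmopeeka), so the last vowel is not what conditions the rule; the final letter is.
"hapop" ends in -p. The one such stem in the data (zaknep → zuzaknep) adds the prefix zu-, so the same rule applies.
The other patterns: stems ending in -b or -t add -im; stems ending in -e add -eka; stems ending in -m double the final consonant and add -ish.
So hapop → zuhapop.

zuhapop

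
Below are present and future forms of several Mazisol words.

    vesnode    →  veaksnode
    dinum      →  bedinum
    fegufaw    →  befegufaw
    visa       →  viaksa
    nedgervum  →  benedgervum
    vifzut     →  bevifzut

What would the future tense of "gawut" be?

visa and fegufaw both have last vowel 'a' yet inflect differently (viaksa, befegufaw), so the last vowel is not what conditions the rule; whether the stem ends in a vowel or a consonant is.
"gawut" ends in a consonant. The stems ending in a consonant (nedgervum → benedgervum, vifzut → bevifzut, fegufaw → befegufaw) add the prefix be-.
So gawut → begawut.

begawut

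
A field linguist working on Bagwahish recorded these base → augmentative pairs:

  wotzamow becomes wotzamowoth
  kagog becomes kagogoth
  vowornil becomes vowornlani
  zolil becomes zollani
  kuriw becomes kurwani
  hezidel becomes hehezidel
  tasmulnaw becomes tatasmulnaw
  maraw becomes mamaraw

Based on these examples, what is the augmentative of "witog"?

witogoth

wotzamow and kuriw both end in -w yet inflect differently (wotzamowoth, kurwani), so the final letter is not what conditions the rule; the last vowel is.
"witog" has last vowel 'o'. The stems whose last vowel is 'o' (wotzamow → wotzamowoth, kagog → kagogoth) add -oth.
The other patterns: stems whose last vowel is 'i' delete the last vowel and add -ani; stems whose last vowel is 'a' or 'e' repeat the first consonant+vowel as a prefix.
So witog → witogoth.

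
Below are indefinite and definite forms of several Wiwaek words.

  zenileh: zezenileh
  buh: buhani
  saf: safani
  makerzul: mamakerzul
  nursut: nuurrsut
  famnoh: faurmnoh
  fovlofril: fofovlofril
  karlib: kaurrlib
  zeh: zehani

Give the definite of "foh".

buh and famnoh both end in -h yet inflect differently (buhani, faurmnoh), so the final letter is not what conditions the rule; the number of vowels is.
"foh" has 1 vowel. The stems with 1 vowel (buh → buhani, zeh → zehani, saf → safani) add -ani.
The other patterns: stems with 2 vowels insert -ur- after the first vowel; stems with 3 vowels repeat the first consonant+vowel as a prefix.
So foh → fohani.

fohani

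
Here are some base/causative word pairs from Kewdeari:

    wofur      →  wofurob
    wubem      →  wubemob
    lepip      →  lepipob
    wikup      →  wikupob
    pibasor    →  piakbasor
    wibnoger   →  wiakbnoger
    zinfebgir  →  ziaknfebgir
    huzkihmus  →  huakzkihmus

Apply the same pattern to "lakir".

wofur and pibasor both end in -r yet inflect differently (wofurob, piakbasor), so the final letter is not what conditions the rule; the number of vowels is.
"lakir" has 2 vowels. The stems with 2 vowels (wofur → wofurob, wubem → wubemob, lepip → lepipob) add -ob.
So lakir → lakirob.

lakirob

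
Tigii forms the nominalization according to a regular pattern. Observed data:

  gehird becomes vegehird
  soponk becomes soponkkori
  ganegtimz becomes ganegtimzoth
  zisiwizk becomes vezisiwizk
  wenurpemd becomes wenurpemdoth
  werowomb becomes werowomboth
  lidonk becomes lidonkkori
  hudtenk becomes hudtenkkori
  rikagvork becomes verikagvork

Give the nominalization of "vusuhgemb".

wenurpemd and gehird both end in -d yet inflect differently (wenurpemdoth, vegehird), so the final letter is not what conditions the rule; the second-to-last letter is.
"vusuhgemb" has second-to-last letter 'm'. The stems whose second-to-last letter is 'm' (werowomb → werowomboth, wenurpemd → wenurpemdoth, ganegtimz → ganegtimzoth) add -oth.
The other patterns: stems whose second-to-last letter is 'n' double the final consonant and add -ori; stems whose second-to-last letter is 'r' or 'z' add the prefix ve-.
So vusuhgemb → vusuhgemboth.

vusuhgemboth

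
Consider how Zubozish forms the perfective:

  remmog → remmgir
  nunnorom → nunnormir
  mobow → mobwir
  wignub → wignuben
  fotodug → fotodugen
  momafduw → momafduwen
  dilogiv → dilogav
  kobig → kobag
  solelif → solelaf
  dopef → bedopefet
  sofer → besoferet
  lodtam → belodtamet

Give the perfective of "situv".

remmog and fotodug both end in -g yet inflect differently (remmgir, fotodugen), so the final letter is not what conditions the rule; the last vowel is.
"situv" has last vowel 'u'. The stems whose last vowel is 'u' (wignub → wignuben, fotodug → fotodugen, momafduw → momafduwen) add -en.
So situv → situven.

situven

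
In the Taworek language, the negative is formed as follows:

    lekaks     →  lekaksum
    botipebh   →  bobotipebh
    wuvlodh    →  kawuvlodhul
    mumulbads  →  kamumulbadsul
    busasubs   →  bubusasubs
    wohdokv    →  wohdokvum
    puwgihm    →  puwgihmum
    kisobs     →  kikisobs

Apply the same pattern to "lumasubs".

botipebh and wuvlodh both end in -h yet inflect differently (bobotipebh, kawuvlodhul), so the final letter is not what conditions the rule; the second-to-last letter is.
"lumasubs" has second-to-last letter 'b'. The stems whose second-to-last letter is 'b' (kisobs → kikisobs, busasubs → bubusasubs, botipebh → bobotipebh) repeat the first consonant+vowel as a prefix.
The other patterns: stems whose second-to-last letter is 'd' add ka- … -ul around the stem; stems whose second-to-last letter is 'h' or 'k' add -um.
So lumasubs → lulumasubs.

lulumasubs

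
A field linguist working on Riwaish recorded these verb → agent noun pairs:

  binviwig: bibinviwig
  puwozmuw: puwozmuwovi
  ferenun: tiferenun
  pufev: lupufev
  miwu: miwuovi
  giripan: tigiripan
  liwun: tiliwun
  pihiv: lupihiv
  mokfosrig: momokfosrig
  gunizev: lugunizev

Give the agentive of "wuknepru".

"wuknepru" ends in -u. The one such stem in the data (miwu → miwuovi) adds -ovi, so the same rule applies.
The other patterns: stems ending in -v add the prefix lu-; stems ending in -n add the prefix ti-; stems ending in -g repeat the first consonant+vowel as a prefix.
So wuknepru → wuknepruovi.

wuknepruovi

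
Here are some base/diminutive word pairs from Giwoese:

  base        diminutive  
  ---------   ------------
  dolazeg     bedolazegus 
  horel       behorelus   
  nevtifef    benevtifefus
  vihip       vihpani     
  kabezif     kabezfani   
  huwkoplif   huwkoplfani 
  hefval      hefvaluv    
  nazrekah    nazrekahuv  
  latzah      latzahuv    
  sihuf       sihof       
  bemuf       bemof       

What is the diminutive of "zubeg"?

nevtifef and kabezif both end in -f yet inflect differently (benevtifefus, kabezfani), so the final letter is not what conditions the rule; the last vowel is.
"zubeg" has last vowel 'e'. The stems whose last vowel is 'e' (dolazeg → bedolazegus, horel → behorelus, nevtifef → benevtifefus) add be- … -us around the stem.
The other patterns: stems whose last vowel is 'i' delete the last vowel and add -ani; stems whose last vowel is 'a' add -uv; stems whose last vowel is 'u' change the last vowel to 'o'.
So zubeg → bezubegus.

bezubegus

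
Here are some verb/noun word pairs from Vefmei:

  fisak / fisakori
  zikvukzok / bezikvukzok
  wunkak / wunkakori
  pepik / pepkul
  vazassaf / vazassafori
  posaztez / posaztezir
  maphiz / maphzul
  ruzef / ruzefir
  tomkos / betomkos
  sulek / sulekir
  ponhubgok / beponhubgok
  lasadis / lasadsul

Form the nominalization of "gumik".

gumkul

"gumik" has last vowel 'i'. The stems whose last vowel is 'i' (maphiz → maphzul, pepik → pepkul, lasadis → lasadsul) delete the last vowel and add -ul.
So gumik → gumkul.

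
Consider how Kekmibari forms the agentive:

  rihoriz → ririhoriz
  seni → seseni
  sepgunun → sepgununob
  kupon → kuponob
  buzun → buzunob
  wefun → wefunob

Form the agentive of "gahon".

sepgunun and seni both begin with s- yet inflect differently (sepgununob, seseni), so the first letter is not what conditions the rule; the final letter is.
"gahon" ends in -n. The stems ending in -n (buzun → buzunob, sepgunun → sepgununob, kupon → kuponob) add -ob.
So gahon → gahonob.

gahonob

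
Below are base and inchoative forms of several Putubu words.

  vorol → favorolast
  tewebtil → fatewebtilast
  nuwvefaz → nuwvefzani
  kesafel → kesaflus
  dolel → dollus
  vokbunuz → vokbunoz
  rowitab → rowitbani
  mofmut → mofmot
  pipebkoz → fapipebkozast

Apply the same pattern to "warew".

warwus

vokbunuz and nuwvefaz both end in -z yet inflect differently (vokbunoz, nuwvefzani), so the final letter is not what conditions the rule; the last vowel is.
"warew" has last vowel 'e'. The stems whose last vowel is 'e' (dolel → dollus, kesafel → kesaflus) delete the last vowel and add -us.
The other patterns: stems whose last vowel is 'u' change the last vowel to 'o'; stems whose last vowel is 'a' delete the last vowel and add -ani; stems whose last vowel is 'i' or 'o' add fa- … -ast around the stem.
So warew → warwus.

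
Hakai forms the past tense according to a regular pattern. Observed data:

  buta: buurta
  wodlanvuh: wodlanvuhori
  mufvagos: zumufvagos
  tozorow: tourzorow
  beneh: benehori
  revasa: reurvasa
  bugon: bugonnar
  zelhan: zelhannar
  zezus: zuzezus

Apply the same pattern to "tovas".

zutovas

bugon and mufvagos both have last vowel 'o' yet inflect differently (bugonnar, zumufvagos), so the last vowel is not what conditions the rule; the final letter is.
"tovas" ends in -s. The stems ending in -s (zezus → zuzezus, mufvagos → zumufvagos) add the prefix zu-.
So tovas → zutovas.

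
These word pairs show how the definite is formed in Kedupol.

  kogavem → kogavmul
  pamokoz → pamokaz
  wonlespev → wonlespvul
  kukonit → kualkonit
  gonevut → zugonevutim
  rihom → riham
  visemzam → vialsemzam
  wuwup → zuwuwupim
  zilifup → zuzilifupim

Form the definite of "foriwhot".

foriwhat

kogavem and visemzam both end in -m yet inflect differently (kogavmul, vialsemzam), so the final letter is not what conditions the rule; the last vowel is.
"foriwhot" has last vowel 'o'. The stems whose last vowel is 'o' (pamokoz → pamokaz, rihom → riham) change the last vowel to 'a'.
The other patterns: stems whose last vowel is 'e' delete the last vowel and add -ul; stems whose last vowel is 'a' or 'i' insert -al- after the first vowel; stems whose last vowel is 'u' add zu- … -im around the stem.
So foriwhot → foriwhat.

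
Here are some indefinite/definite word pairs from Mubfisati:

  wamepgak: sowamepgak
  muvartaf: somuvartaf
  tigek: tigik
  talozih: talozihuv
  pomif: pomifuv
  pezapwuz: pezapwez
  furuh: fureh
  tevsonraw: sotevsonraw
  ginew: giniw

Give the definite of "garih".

furuh and talozih both end in -h yet inflect differently (fureh, talozihuv), so the final letter is not what conditions the rule; the last vowel is.
"garih" has last vowel 'i'. The stems whose last vowel is 'i' (talozih → talozihuv, pomif → pomifuv) add -uv.
So garih → garihuv.

garihuv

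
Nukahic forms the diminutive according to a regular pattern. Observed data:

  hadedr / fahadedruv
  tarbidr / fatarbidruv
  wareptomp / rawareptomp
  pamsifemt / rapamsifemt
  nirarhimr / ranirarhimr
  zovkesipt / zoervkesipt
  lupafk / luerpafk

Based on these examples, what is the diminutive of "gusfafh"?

hadedr and nirarhimr both end in -r yet inflect differently (fahadedruv, ranirarhimr), so the final letter is not what conditions the rule; the second-to-last letter is.
"gusfafh" has second-to-last letter 'f'. The one such stem in the data (lupafk → luerpafk) inserts -er- after the first vowel (as does zovkesipt), so the same rule applies.
So gusfafh → guersfafh.

guersfafh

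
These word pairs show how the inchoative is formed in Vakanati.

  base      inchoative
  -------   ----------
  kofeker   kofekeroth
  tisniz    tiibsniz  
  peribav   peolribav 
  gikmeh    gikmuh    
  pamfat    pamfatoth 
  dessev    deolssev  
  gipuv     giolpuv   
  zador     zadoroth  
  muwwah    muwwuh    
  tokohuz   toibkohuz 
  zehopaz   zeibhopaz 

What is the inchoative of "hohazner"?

hohazneroth

peribav and zehopaz both have last vowel 'a' yet inflect differently (peolribav, zeibhopaz), so the last vowel is not what conditions the rule; the final letter is.
"hohazner" ends in -r. The stems ending in -r (kofeker → kofekeroth, zador → zadoroth) add -oth.
The other patterns: stems ending in -v insert -ol- after the first vowel; stems ending in -z insert -ib- after the first vowel; stems ending in -h change the last vowel to 'u'.
So hohazner → hohazneroth.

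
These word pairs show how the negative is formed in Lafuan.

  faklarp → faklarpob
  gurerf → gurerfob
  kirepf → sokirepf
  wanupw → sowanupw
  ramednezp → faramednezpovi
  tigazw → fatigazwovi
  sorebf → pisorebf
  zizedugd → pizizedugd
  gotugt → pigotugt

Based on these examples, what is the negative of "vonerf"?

gurerf and kirepf both end in -f yet inflect differently (gurerfob, sokirepf), so the final letter is not what conditions the rule; the second-to-last letter is.
"vonerf" has second-to-last letter 'r'. The stems whose second-to-last letter is 'r' (faklarp → faklarpob, gurerf → gurerfob) add -ob.
The other patterns: stems whose second-to-last letter is 'p' add the prefix so-; stems whose second-to-last letter is 'z' add fa- … -ovi around the stem; stems whose second-to-last letter is 'b' or 'g' add the prefix pi-.
So vonerf → vonerfob.

vonerfob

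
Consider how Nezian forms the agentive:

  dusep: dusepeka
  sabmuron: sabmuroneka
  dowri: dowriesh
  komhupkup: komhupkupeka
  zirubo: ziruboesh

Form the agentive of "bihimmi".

sabmuron and zirubo both have last vowel 'o' yet inflect differently (sabmuroneka, ziruboesh), so the last vowel is not what conditions the rule; whether the stem ends in a vowel or a consonant is.
"bihimmi" ends in a vowel. The stems ending in a vowel (dowri → dowriesh, zirubo → ziruboesh) add -esh.
The other pattern: stems ending in a consonant add -eka.
So bihimmi → bihimmiesh.

bihimmiesh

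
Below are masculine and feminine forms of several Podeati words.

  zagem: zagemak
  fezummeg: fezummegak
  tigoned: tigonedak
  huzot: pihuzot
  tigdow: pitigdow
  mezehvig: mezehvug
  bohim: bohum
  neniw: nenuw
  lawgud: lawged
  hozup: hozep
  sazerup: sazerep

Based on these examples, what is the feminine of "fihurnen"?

fihurnenak

fezummeg and mezehvig both end in -g yet inflect differently (fezummegak, mezehvug), so the final letter is not what conditions the rule; the last vowel is.
"fihurnen" has last vowel 'e'. The stems whose last vowel is 'e' (zagem → zagemak, fezummeg → fezummegak, tigoned → tigonedak) add -ak.
The other patterns: stems whose last vowel is 'o' add the prefix pi-; stems whose last vowel is 'i' change the last vowel to 'u'; stems whose last vowel is 'u' change the last vowel to 'e'.
So fihurnen → fihurnenak.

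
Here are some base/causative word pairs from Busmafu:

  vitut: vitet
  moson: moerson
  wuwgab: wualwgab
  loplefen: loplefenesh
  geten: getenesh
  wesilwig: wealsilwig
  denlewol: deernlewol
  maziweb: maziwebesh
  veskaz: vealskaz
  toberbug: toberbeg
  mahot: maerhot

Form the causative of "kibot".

loplefen and moson both end in -n yet inflect differently (loplefenesh, moerson), so the final letter is not what conditions the rule; the last vowel is.
"kibot" has last vowel 'o'. The stems whose last vowel is 'o' (moson → moerson, denlewol → deernlewol, mahot → maerhot) insert -er- after the first vowel.
So kibot → kierbot.

kierbot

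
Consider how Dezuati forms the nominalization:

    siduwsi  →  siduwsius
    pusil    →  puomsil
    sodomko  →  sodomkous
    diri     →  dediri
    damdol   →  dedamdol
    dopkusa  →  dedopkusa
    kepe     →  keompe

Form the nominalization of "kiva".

kiomva

"kiva" begins with k-. The one such stem in the data (kepe → keompe) inserts -om- after the first vowel (as does pusil), so the same rule applies.
So kiva → kiomva.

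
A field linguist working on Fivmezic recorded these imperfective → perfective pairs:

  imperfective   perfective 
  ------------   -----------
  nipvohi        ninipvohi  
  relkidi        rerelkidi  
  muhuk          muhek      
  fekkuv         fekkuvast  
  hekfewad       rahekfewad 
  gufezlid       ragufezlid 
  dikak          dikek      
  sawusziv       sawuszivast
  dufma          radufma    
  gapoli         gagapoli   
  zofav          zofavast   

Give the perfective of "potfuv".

"potfuv" ends in -v. The stems ending in -v (fekkuv → fekkuvast, zofav → zofavast, sawusziv → sawuszivast) add -ast.
The other patterns: stems ending in -i repeat the first consonant+vowel as a prefix; stems ending in -a or -d add the prefix ra-; stems ending in -k change the last vowel to 'e'.
So potfuv → potfuvast.

potfuvast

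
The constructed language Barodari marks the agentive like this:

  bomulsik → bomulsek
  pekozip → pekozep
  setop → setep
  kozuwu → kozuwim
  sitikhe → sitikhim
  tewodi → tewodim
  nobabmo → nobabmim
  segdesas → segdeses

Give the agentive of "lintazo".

tewodi and bomulsik both have last vowel 'i' yet inflect differently (tewodim, bomulsek), so the last vowel is not what conditions the rule; whether the stem ends in a vowel or a consonant is.
"lintazo" ends in a vowel. The stems ending in a vowel (nobabmo → nobabmim, tewodi → tewodim, sitikhe → sitikhim) drop the final letter and add -im.
The other pattern: stems ending in a consonant change the last vowel to 'e'.
So lintazo → lintazim.

lintazim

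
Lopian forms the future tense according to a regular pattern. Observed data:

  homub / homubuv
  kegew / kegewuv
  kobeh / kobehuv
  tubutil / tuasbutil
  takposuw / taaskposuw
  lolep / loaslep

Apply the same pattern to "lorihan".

loasrihan

"lorihan" begins with l-. The one such stem in the data (lolep → loaslep) inserts -as- after the first vowel (as do tubutil, takposuw), so the same rule applies.
The other pattern: stems beginning with h- or k- add -uv.
So lorihan → loasrihan.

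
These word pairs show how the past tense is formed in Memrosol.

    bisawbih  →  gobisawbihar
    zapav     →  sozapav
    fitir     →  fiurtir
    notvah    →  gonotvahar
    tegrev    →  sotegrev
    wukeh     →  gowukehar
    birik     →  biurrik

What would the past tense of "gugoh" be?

gogugohar

bisawbih and fitir both have last vowel 'i' yet inflect differently (gobisawbihar, fiurtir), so the last vowel is not what conditions the rule; the final letter is.
"gugoh" ends in -h. The stems ending in -h (bisawbih → gobisawbihar, wukeh → gowukehar, notvah → gonotvahar) add go- … -ar around the stem.
The other patterns: stems ending in -k or -r insert -ur- after the first vowel; stems ending in -v add the prefix so-.
So gugoh → gogugohar.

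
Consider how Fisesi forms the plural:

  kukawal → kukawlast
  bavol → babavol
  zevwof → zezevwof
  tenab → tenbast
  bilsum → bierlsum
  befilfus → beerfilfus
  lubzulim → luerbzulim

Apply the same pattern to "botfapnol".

bobotfapnol

"botfapnol" has last vowel 'o'. The stems whose last vowel is 'o' (zevwof → zezevwof, bavol → babavol) repeat the first consonant+vowel as a prefix.
The other patterns: stems whose last vowel is 'a' delete the last vowel and add -ast; stems whose last vowel is 'i' or 'u' insert -er- after the first vowel.
So botfapnol → bobotfapnol.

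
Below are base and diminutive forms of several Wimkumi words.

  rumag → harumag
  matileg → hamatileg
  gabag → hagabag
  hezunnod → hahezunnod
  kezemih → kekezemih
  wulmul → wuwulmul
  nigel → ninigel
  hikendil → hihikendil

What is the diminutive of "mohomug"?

"mohomug" ends in -g. The stems ending in -g (rumag → harumag, matileg → hamatileg, gabag → hagabag) add the prefix ha-.
The other pattern: stems ending in -h or -l repeat the first consonant+vowel as a prefix.
So mohomug → hamohomug.

hamohomug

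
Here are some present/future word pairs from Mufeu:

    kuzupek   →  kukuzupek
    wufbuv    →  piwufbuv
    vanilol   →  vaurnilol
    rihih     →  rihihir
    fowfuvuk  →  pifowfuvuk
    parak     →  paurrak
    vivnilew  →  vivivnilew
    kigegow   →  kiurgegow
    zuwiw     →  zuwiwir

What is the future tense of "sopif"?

sopifir

zuwiw and vivnilew both end in -w yet inflect differently (zuwiwir, vivivnilew), so the final letter is not what conditions the rule; the last vowel is.
"sopif" has last vowel 'i'. The stems whose last vowel is 'i' (rihih → rihihir, zuwiw → zuwiwir) add -ir.
So sopif → sopifir.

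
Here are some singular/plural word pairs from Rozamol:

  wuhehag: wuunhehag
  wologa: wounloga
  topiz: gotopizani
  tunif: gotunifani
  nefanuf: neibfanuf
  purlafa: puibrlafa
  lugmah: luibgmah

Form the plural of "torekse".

tunif and nefanuf both end in -f yet inflect differently (gotunifani, neibfanuf), so the final letter is not what conditions the rule; the first letter is.
"torekse" begins with t-. The stems beginning with t- (topiz → gotopizani, tunif → gotunifani) add go- … -ani around the stem.
So torekse → gotorekseani.

gotorekseani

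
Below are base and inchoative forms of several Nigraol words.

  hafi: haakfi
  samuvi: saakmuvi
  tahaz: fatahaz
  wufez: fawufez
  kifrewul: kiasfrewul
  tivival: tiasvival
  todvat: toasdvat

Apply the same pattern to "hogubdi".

tahaz and tivival both have last vowel 'a' yet inflect differently (fatahaz, tiasvival), so the last vowel is not what conditions the rule; the final letter is.
"hogubdi" ends in -i. The stems ending in -i (hafi → haakfi, samuvi → saakmuvi) insert -ak- after the first vowel.
So hogubdi → hoakgubdi.

hoakgubdi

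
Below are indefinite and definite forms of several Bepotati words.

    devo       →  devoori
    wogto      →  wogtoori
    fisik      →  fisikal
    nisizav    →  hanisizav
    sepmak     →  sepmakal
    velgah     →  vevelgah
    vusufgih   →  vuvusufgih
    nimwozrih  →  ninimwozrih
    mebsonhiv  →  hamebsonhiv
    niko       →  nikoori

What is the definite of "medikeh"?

"medikeh" ends in -h. The stems ending in -h (vusufgih → vuvusufgih, velgah → vevelgah, nimwozrih → ninimwozrih) repeat the first consonant+vowel as a prefix.
So medikeh → memedikeh.

memedikeh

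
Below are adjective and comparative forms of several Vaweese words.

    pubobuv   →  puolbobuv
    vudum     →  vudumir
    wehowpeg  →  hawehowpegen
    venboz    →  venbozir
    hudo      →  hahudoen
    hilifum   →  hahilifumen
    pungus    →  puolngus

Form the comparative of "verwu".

verwuir

"verwu" begins with v-. The stems beginning with v- (venboz → venbozir, vudum → vudumir) add -ir.
So verwu → verwuir.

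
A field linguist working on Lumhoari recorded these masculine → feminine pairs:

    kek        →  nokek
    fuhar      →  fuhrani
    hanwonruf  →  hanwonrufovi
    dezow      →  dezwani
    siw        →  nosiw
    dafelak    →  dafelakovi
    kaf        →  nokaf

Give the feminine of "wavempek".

"wavempek" has 3 vowels. The stems with 3 vowels (dafelak → dafelakovi, hanwonruf → hanwonrufovi) add -ovi.
The other patterns: stems with 1 vowel add the prefix no-; stems with 2 vowels delete the last vowel and add -ani.
So wavempek → wavempekovi.

wavempekovi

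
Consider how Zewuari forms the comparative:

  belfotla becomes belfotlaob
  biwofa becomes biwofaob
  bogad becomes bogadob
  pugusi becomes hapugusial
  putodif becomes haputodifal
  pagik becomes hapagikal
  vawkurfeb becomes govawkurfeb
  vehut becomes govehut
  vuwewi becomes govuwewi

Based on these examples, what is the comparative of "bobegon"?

pugusi and vuwewi both end in -i yet inflect differently (hapugusial, govuwewi), so the final letter is not what conditions the rule; the first letter is.
"bobegon" begins with b-. The stems beginning with b- (belfotla → belfotlaob, biwofa → biwofaob, bogad → bogadob) add -ob.
The other patterns: stems beginning with p- add ha- … -al around the stem; stems beginning with v- add the prefix go-.
So bobegon → bobegonob.

bobegonob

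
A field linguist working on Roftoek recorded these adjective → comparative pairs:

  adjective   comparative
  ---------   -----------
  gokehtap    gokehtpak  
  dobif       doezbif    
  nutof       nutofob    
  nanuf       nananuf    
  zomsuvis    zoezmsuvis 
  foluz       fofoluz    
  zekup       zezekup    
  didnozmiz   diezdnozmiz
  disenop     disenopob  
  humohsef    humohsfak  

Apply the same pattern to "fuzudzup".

nutof and nanuf both end in -f yet inflect differently (nutofob, nananuf), so the final letter is not what conditions the rule; the last vowel is.
"fuzudzup" has last vowel 'u'. The stems whose last vowel is 'u' (nanuf → nananuf, foluz → fofoluz, zekup → zezekup) repeat the first consonant+vowel as a prefix.
So fuzudzup → fufuzudzup.

fufuzudzup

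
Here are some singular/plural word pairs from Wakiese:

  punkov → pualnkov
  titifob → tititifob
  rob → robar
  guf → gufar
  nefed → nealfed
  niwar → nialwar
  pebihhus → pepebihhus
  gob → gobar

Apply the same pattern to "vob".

vobar

"vob" has 1 vowel. The stems with 1 vowel (guf → gufar, rob → robar, gob → gobar) add -ar.
So vob → vobar.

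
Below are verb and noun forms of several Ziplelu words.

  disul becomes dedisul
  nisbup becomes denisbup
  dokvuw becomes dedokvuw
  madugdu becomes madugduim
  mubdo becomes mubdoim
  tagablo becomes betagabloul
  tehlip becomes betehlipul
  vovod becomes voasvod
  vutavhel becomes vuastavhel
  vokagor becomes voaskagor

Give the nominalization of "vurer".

mubdo and tagablo both end in -o yet inflect differently (mubdoim, betagabloul), so the final letter is not what conditions the rule; the first letter is.
"vurer" begins with v-. The stems beginning with v- (vovod → voasvod, vutavhel → vuastavhel, vokagor → voaskagor) insert -as- after the first vowel.
The other patterns: stems beginning with d- or n- add the prefix de-; stems beginning with m- add -im; stems beginning with t- add be- … -ul around the stem.
So vurer → vuasrer.

vuasrer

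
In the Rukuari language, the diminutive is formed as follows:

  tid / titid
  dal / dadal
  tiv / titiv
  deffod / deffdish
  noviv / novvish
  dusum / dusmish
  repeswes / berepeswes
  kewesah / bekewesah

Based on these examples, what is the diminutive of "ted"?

tid and deffod both end in -d yet inflect differently (titid, deffdish), so the final letter is not what conditions the rule; the number of vowels is.
"ted" has 1 vowel. The stems with 1 vowel (tid → titid, dal → dadal, tiv → titiv) repeat the first consonant+vowel as a prefix.
So ted → teted.

teted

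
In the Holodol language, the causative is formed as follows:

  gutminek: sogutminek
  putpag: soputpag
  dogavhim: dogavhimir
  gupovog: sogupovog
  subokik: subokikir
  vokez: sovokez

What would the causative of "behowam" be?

"behowam" has last vowel 'a'. The one such stem in the data (putpag → soputpag) adds the prefix so-, so the same rule applies.
So behowam → sobehowam.

sobehowam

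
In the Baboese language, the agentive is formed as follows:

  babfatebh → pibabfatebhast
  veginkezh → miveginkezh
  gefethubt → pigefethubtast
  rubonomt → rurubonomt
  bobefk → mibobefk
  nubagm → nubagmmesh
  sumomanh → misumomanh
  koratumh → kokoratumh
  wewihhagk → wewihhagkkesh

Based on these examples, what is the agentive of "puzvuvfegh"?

puzvuvfeghhesh

rubonomt and gefethubt both end in -t yet inflect differently (rurubonomt, pigefethubtast), so the final letter is not what conditions the rule; the second-to-last letter is.
"puzvuvfegh" has second-to-last letter 'g'. The stems whose second-to-last letter is 'g' (wewihhagk → wewihhagkkesh, nubagm → nubagmmesh) double the final consonant and add -esh.
So puzvuvfegh → puzvuvfeghhesh.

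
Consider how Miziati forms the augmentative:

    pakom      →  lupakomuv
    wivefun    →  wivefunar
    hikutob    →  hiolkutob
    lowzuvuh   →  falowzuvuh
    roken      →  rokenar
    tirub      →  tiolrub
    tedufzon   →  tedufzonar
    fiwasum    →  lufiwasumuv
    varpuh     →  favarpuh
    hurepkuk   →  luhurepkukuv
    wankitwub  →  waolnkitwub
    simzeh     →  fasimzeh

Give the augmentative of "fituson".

"fituson" ends in -n. The stems ending in -n (tedufzon → tedufzonar, wivefun → wivefunar, roken → rokenar) add -ar.
So fituson → fitusonar.

fitusonar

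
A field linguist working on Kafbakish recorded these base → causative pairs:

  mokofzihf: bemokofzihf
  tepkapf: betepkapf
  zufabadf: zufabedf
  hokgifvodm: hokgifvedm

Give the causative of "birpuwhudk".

"birpuwhudk" has second-to-last letter 'd'. The stems whose second-to-last letter is 'd' (zufabadf → zufabedf, hokgifvodm → hokgifvedm) change the last vowel to 'e'.
The other pattern: stems whose second-to-last letter is 'h' or 'p' add the prefix be-.
So birpuwhudk → birpuwhedk.

birpuwhedk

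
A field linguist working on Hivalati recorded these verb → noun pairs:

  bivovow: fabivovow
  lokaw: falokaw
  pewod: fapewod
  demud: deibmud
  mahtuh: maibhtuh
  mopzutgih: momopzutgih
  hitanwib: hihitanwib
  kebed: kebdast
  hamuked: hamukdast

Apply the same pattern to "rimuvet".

rimuvtast

"rimuvet" has last vowel 'e'. The stems whose last vowel is 'e' (kebed → kebdast, hamuked → hamukdast) delete the last vowel and add -ast.
The other patterns: stems whose last vowel is 'a' or 'o' add the prefix fa-; stems whose last vowel is 'u' insert -ib- after the first vowel; stems whose last vowel is 'i' repeat the first consonant+vowel as a prefix.
So rimuvet → rimuvtast.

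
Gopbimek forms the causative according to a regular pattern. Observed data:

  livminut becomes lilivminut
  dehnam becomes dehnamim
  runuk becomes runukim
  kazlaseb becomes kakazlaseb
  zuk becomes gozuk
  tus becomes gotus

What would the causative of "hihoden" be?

zuk and runuk both end in -k yet inflect differently (gozuk, runukim), so the final letter is not what conditions the rule; the number of vowels is.
"hihoden" has 3 vowels. The stems with 3 vowels (livminut → lilivminut, kazlaseb → kakazlaseb) repeat the first consonant+vowel as a prefix.
So hihoden → hihihoden.

hihihoden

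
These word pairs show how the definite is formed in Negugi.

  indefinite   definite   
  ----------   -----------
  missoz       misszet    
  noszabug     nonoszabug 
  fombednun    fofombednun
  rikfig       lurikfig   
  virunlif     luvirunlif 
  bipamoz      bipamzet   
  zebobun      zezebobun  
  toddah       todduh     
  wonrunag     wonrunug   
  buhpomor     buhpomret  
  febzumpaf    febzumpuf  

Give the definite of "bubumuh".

bububumuh

wonrunag and rikfig both end in -g yet inflect differently (wonrunug, lurikfig), so the final letter is not what conditions the rule; the last vowel is.
"bubumuh" has last vowel 'u'. The stems whose last vowel is 'u' (fombednun → fofombednun, noszabug → nonoszabug, zebobun → zezebobun) repeat the first consonant+vowel as a prefix.
So bubumuh → bububumuh.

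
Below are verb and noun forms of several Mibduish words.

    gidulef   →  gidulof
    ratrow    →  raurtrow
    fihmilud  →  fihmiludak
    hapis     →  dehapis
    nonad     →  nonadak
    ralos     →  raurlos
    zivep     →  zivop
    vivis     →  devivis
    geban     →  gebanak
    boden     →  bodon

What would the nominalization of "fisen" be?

"fisen" has last vowel 'e'. The stems whose last vowel is 'e' (zivep → zivop, gidulef → gidulof, boden → bodon) change the last vowel to 'o'.
The other patterns: stems whose last vowel is 'i' add the prefix de-; stems whose last vowel is 'o' insert -ur- after the first vowel; stems whose last vowel is 'a' or 'u' add -ak.
So fisen → fison.

fison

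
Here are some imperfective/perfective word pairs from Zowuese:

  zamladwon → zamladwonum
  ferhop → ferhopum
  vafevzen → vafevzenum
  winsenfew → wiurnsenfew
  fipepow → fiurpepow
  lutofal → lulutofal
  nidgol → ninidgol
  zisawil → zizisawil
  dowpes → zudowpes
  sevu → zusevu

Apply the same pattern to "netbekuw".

"netbekuw" ends in -w. The stems ending in -w (winsenfew → wiurnsenfew, fipepow → fiurpepow) insert -ur- after the first vowel.
The other patterns: stems ending in -n or -p add -um; stems ending in -l repeat the first consonant+vowel as a prefix; stems ending in -s or -u add the prefix zu-.
So netbekuw → neurtbekuw.

neurtbekuw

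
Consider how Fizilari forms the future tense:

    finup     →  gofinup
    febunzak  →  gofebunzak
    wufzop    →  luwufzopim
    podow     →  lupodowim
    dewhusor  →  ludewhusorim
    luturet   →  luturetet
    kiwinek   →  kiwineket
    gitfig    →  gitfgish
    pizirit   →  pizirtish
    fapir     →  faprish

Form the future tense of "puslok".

finup and wufzop both end in -p yet inflect differently (gofinup, luwufzopim), so the final letter is not what conditions the rule; the last vowel is.
"puslok" has last vowel 'o'. The stems whose last vowel is 'o' (wufzop → luwufzopim, podow → lupodowim, dewhusor → ludewhusorim) add lu- … -im around the stem.
So puslok → lupuslokim.

lupuslokim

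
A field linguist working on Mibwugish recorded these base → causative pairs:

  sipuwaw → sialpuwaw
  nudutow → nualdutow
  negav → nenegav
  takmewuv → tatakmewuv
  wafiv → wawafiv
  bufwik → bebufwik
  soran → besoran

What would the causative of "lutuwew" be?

lualtuwew

"lutuwew" ends in -w. The stems ending in -w (sipuwaw → sialpuwaw, nudutow → nualdutow) insert -al- after the first vowel.
So lutuwew → lualtuwew.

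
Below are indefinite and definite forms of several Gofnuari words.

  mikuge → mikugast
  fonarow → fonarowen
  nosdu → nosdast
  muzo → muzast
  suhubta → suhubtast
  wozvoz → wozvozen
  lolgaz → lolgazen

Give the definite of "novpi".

muzo and wozvoz both have last vowel 'o' yet inflect differently (muzast, wozvozen), so the last vowel is not what conditions the rule; whether the stem ends in a vowel or a consonant is.
"novpi" ends in a vowel. The stems ending in a vowel (muzo → muzast, suhubta → suhubtast, mikuge → mikugast) drop the final letter and add -ast.
The other pattern: stems ending in a consonant add -en.
So novpi → novpast.

novpast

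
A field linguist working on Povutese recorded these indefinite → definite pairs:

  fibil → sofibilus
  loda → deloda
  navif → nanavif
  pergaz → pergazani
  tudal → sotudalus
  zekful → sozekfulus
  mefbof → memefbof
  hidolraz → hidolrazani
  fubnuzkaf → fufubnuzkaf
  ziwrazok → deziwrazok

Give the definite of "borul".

fubnuzkaf and pergaz both have last vowel 'a' yet inflect differently (fufubnuzkaf, pergazani), so the last vowel is not what conditions the rule; the final letter is.
"borul" ends in -l. The stems ending in -l (fibil → sofibilus, tudal → sotudalus, zekful → sozekfulus) add so- … -us around the stem.
The other patterns: stems ending in -f repeat the first consonant+vowel as a prefix; stems ending in -z add -ani; stems ending in -a or -k add the prefix de-.
So borul → soborulus.

soborulus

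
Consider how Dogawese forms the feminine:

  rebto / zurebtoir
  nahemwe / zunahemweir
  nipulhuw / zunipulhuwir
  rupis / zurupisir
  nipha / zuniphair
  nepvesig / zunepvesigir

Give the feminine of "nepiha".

Every pair shown (rebto → zurebtoir, nahemwe → zunahemweir, nipulhuw → zunipulhuwir, …) follows the same rule: add zu- … -ir around the stem.
So nepiha → zunepihair.

zunepihair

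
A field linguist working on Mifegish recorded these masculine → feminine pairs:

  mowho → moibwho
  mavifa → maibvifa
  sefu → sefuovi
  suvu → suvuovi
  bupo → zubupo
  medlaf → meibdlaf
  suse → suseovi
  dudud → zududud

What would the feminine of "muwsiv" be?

mowho and bupo both end in -o yet inflect differently (moibwho, zubupo), so the final letter is not what conditions the rule; the first letter is.
"muwsiv" begins with m-. The stems beginning with m- (mowho → moibwho, mavifa → maibvifa, medlaf → meibdlaf) insert -ib- after the first vowel.
So muwsiv → muibwsiv.

muibwsiv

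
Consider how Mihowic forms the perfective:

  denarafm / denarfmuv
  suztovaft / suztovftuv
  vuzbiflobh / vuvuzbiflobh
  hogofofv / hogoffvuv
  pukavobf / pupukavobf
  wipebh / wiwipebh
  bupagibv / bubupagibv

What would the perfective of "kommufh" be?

bupagibv and hogofofv both end in -v yet inflect differently (bubupagibv, hogoffvuv), so the final letter is not what conditions the rule; the second-to-last letter is.
"kommufh" has second-to-last letter 'f'. The stems whose second-to-last letter is 'f' (hogofofv → hogoffvuv, suztovaft → suztovftuv, denarafm → denarfmuv) delete the last vowel and add -uv.
The other pattern: stems whose second-to-last letter is 'b' repeat the first consonant+vowel as a prefix.
So kommufh → kommfhuv.

kommfhuv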